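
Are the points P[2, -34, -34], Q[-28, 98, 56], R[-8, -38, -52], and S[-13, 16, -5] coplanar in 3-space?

The four points are coplanar iff the 3×3 determinant with rows PQ, PR, PS is zero.
Rows: (-30, 132, 90), (-10, -4, -18), (-15, 50, 29).
Expanding along the first row: (-30)(784) − (132)(-560) + (90)(-560) = 0.
Zero determinant ⇒ coplanar.

Yes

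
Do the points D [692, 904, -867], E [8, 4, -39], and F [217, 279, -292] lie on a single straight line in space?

Yes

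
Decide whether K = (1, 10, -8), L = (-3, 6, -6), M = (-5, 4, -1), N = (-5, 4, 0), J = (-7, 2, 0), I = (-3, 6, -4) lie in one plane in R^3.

Yes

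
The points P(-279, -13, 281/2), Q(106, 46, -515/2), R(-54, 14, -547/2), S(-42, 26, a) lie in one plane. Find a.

-79/2

The points are coplanar iff PQ · (PR × PS) = 0.
Expanding, this is linear in a: (-2880)a + (-113760) = 0.
So a = -79/2.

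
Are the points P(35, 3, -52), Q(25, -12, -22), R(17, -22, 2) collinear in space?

No

PQ = (-10, -15, 30), PR = (-18, -25, 54).
Comparing components 2 and 3: (-15)(54) − (30)(-25) = -60 ≠ 0, so PQ and PR are not parallel and the points are not collinear.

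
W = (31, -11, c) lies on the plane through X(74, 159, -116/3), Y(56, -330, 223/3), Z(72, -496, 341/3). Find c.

Coplanarity requires XY · (XZ × XW) = 0.
XY = (-18, -489, 113), XZ = (-2, -655, 457/3); the triple product is linear in c with coefficient 10812 and constant term 10812.
Setting it to zero: c = -1.

-1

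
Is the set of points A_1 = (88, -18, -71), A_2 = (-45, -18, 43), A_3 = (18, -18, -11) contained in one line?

A_1A_2 = (-133, 0, 114), A_1A_3 = (-70, 0, 60).
A_1A_2 × A_1A_3 = (0, 0, 0).
The cross product vanishes, so the three points are collinear.

Yes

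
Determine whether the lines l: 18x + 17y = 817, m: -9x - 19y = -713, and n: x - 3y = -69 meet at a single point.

Intersecting l and m: solving the 2×2 system gives (x, y) = (18, 29).
Substitute into n: (1)(18) + (-3)(29) = -69.
This equals -69, so (18, 29) lies on all three lines and they are concurrent.

Yes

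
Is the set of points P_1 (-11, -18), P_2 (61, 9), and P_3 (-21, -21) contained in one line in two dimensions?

No

P_1P_2 = (72, 27), P_1P_3 = (-10, -3).
Twice the signed area of △P_1P_2P_3 is (72)(-3) − (27)(-10) = 54.
The area is nonzero, so the three points are not collinear.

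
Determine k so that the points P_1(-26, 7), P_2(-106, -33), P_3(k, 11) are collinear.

The three points are collinear iff det[P_1P_2; P_1P_3] = 0.
This determinant is linear in k: (40)k + (720) = 0, so k = -18.

-18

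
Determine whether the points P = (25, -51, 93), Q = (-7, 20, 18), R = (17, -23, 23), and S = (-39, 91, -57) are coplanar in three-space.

Yes

With P as base: PQ = (-32, 71, -75), PR = (-8, 28, -70), PS = (-64, 142, -150).
PR × PS = (5740, 3280, 656).
PQ · (PR × PS) = 0.
The scalar triple product vanishes, so the four points are coplanar.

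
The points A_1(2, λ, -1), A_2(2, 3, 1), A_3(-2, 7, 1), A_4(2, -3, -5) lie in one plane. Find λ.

Coplanarity ⇔ det[A_1A_2; A_1A_3; A_1A_4] = 0.
Expanding, this is linear in λ: (24)λ + (-24) = 0.
So λ = 1.

1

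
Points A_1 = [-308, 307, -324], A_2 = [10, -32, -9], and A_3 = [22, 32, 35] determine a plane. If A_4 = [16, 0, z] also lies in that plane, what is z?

The plane through A_1, A_2, A_3 has equation −35076x − 10212y + 24420z = -243756.
Substituting A_4: (24420)z + (-561216) = -243756, so z = 13.

13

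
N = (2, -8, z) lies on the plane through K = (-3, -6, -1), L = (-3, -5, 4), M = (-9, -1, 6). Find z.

4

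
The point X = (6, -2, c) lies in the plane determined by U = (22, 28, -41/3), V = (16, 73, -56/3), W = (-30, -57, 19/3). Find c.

-7

The plane through U, V, W has equation 475x + 380y + 2850z = -17860.
Substituting X: (2850)c + (2090) = -17860, so c = -7.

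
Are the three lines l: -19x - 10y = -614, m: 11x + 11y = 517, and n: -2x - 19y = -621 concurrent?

Intersecting l and m: solving the 2×2 system gives (x, y) = (16, 31).
Substitute into n: (-2)(16) + (-19)(31) = -621.
This equals -621, so (16, 31) lies on all three lines and they are concurrent.

Yes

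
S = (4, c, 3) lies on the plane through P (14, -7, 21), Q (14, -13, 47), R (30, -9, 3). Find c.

The plane through P, Q, R has equation 160x + 416y + 96z = 1344.
Substituting S: (416)c + (928) = 1344, so c = 1.

1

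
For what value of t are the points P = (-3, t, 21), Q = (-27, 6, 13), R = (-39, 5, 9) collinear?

8

Collinearity requires PQ × PR = 0; each component is linear in t.
The x-component gives (4)t + (-32) = 0, so t = 8.
The remaining components then also vanish.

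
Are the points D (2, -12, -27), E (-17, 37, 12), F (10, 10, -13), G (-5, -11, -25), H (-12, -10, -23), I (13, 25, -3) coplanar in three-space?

No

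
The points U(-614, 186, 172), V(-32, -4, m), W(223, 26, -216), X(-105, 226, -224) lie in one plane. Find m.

Normal to plane UWX: n = (78880, 133960, 114920); plane equation n·P = -3749520.
Requiring n·V = -3749520: (114920)m + (-3060000) = -3749520.
So m = -6.

-6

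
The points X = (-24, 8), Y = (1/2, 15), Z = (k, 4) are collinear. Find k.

-38

Collinearity: (Z − X) must be parallel to (Y − X) = (49/2, 7).
Cross-multiplying the components: (k − (-24))·(7) = (-4)·(49/2).
Solving gives k = -38.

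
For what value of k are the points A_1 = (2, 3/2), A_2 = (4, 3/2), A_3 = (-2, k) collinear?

3/2

The three points are collinear iff det[A_1A_2; A_1A_3] = 0.
This determinant is linear in k: (2)k + (-3) = 0, so k = 3/2.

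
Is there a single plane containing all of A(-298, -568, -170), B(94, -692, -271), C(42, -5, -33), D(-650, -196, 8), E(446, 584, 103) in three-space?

Yes

The plane through A, B, C has normal n = AB × AC = (39875, -88044, 262856) and equation n·P = -6559278.
Checking the remaining points: n·D = -6559278, n·E = -6559278.
All equal -6559278, so all 5 points lie in one plane.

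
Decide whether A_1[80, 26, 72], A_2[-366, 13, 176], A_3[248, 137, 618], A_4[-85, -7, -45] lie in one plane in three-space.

With A_1 as base: A_1A_2 = (-446, -13, 104), A_1A_3 = (168, 111, 546), A_1A_4 = (-165, -33, -117).
A_1A_3 × A_1A_4 = (5031, -70434, 12771).
A_1A_2 · (A_1A_3 × A_1A_4) = 0.
The scalar triple product vanishes, so the four points are coplanar.

Yes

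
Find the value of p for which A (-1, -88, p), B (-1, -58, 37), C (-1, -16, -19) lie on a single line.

77

Collinearity requires AB × AC = 0; each component is linear in p.
The x-component gives (42)p + (-3234) = 0, so p = 77.
The remaining components then also vanish.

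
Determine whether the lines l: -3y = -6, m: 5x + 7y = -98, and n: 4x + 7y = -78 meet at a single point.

No

Intersecting l and m: solving the 2×2 system gives (x, y) = (-112/5, 2).
Substitute into n: (4)(-112/5) + (7)(2) = -378/5.
But n requires -78 ≠ -378/5, so the three lines have no common point.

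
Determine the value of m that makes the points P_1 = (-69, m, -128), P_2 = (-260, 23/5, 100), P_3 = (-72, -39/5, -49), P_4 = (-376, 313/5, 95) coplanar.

Coplanarity ⇔ det[P_1P_2; P_1P_3; P_1P_4] = 0.
Expanding, this is linear in m: (-18224)m + (2897616/5) = 0.
So m = 159/5.

159/5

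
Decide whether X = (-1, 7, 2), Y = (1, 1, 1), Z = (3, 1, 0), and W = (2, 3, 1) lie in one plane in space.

The four points are coplanar iff the 3×3 determinant with rows XY, XZ, XW is zero.
Rows: (2, -6, -1), (4, -6, -2), (3, -4, -1).
Expanding along the first row: (2)(-2) − (-6)(2) + (-1)(2) = 6.
Nonzero ⇒ not coplanar.

No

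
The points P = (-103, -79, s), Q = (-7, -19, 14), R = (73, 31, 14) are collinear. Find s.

Direction QR = (80, 50, 0). From the x-coordinate of P, the parameter along the line is τ = (-103 − (-7))/80 = -6/5.
Then s = 14 + (-6/5)·(0) = 14.

14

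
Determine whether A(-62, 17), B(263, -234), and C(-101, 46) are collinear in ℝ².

AB = (325, -251), AC = (-39, 29).
If collinear, AC would be a scalar multiple of AB. But (325)·(29) ≠ (-251)·(-39) (difference -364), so they are not parallel; the points are not collinear.

No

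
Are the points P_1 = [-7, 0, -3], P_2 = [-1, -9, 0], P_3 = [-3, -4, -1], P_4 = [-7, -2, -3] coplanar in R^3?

Yes

With P_1 as base: P_1P_2 = (6, -9, 3), P_1P_3 = (4, -4, 2), P_1P_4 = (0, -2, 0).
P_1P_3 × P_1P_4 = (4, 0, -8).
P_1P_2 · (P_1P_3 × P_1P_4) = 0.
The scalar triple product vanishes, so the four points are coplanar.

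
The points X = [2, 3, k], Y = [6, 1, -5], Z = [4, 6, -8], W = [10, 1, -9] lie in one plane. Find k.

Coplanarity ⇔ det[XY; XZ; XW] = 0.
Expanding, this is linear in k: (20)k + (60) = 0.
So k = -3.

-3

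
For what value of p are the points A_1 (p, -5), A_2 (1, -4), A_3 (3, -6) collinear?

The three points are collinear iff det[A_1A_2; A_1A_3] = 0.
This determinant is linear in p: (2)p + (-4) = 0, so p = 2.

2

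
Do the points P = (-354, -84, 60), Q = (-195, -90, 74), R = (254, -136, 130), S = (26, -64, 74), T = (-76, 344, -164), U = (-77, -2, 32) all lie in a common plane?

The plane through P, Q, R has normal n = PQ × PR = (308, -2618, -4620) and equation n·X = -166320.
Checking the remaining points: n·S = -166320, n·T = -166320, n·U = -166320.
All equal -166320, so all 6 points lie in one plane.

Yes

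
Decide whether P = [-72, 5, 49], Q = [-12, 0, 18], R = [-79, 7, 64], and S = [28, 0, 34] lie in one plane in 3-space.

No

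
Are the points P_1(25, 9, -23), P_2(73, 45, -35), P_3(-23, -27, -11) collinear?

Yes

P_1P_2 = (48, 36, -12), P_1P_3 = (-48, -36, 12).
Each component of P_1P_3 is -1 times the corresponding component of P_1P_2, so P_1P_3 = -1·P_1P_2 and the points are collinear.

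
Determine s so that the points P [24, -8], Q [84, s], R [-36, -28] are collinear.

The three points are collinear iff det[PQ; PR] = 0.
This determinant is linear in s: (60)s + (-720) = 0, so s = 12.

12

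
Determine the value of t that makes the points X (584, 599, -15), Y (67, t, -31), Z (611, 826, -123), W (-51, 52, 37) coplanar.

Coplanarity ⇔ det[XY; XZ; XW] = 0.
Expanding, this is linear in t: (67176)t + (-17868816) = 0.
So t = 266.

266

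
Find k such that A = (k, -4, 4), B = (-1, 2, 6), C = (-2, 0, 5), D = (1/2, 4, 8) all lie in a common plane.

-7/2

Coplanarity ⇔ det[AB; AC; AD] = 0.
Expanding, this is linear in k: (2)k + (7) = 0.
So k = -7/2.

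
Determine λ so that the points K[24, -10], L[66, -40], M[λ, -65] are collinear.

101

The three points are collinear iff det[KL; KM] = 0.
This determinant is linear in λ: (30)λ + (-3030) = 0, so λ = 101.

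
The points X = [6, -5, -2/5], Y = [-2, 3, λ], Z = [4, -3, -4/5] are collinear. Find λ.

-2

Collinearity requires XY × XZ = 0; each component is linear in λ.
The x-component gives (-2)λ + (-4) = 0, so λ = -2.
The remaining components then also vanish.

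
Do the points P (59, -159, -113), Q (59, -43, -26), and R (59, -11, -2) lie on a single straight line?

PQ = (0, 116, 87), PR = (0, 148, 111).
PQ × PR = (0, 0, 0).
The cross product vanishes, so the three points are collinear.

Yes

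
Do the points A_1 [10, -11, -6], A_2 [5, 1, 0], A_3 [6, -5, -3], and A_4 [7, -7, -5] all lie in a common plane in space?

A normal to the plane through A_1, A_2, A_3 is n = A_1A_2 × A_1A_3 = (0, -9, 18).
The plane has equation n·P = -9. For A_4: n·A_4 = -27.
-27 ≠ -9, so A_4 is off the plane.

No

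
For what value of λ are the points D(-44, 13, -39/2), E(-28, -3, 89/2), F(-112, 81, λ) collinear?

Direction DE = (16, -16, 64). From the x-coordinate of F, the parameter along the line is τ = (-112 − (-44))/16 = -17/4.
Then λ = (-39/2) + (-17/4)·(64) = -583/2.

-583/2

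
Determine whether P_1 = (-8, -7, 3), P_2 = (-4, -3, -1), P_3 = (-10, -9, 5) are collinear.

Yes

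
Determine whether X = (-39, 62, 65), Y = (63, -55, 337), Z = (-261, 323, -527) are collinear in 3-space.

XY = (102, -117, 272), XZ = (-222, 261, -592).
Comparing components 2 and 3: (-117)(-592) − (272)(261) = -1728 ≠ 0, so XY and XZ are not parallel and the points are not collinear.

No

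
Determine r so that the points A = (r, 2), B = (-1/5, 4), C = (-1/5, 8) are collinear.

Collinearity: (A − B) must be parallel to (C − B) = (0, 4).
Cross-multiplying the components: (r − (-1/5))·(4) = (-2)·(0).
Solving gives r = -1/5.

-1/5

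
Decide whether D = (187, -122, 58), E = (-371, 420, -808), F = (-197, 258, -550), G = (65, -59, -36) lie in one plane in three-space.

With D as base: DE = (-558, 542, -866), DF = (-384, 380, -608), DG = (-122, 63, -94).
DF × DG = (2584, 38080, 22168).
DE · (DF × DG) = 0.
The scalar triple product vanishes, so the four points are coplanar.

Yes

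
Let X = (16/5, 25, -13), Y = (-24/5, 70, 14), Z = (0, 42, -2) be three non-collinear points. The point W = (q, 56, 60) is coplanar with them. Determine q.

-72/5

The plane through X, Y, Z has equation 36x + (8/5)y + 8z = 256/5.
Substituting W: (36)q + (2848/5) = 256/5, so q = -72/5.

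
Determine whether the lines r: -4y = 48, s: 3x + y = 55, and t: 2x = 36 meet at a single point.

No

Lines aᵢx + bᵢy = cᵢ with pairwise distinct directions are concurrent exactly when det[aᵢ bᵢ cᵢ] = 0.
Here the determinant is -104.
Nonzero, so no common point exists.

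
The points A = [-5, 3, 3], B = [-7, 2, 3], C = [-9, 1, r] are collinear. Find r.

3

Collinearity requires AB × AC = 0; each component is linear in r.
The x-component gives (-1)r + (3) = 0, so r = 3.
The remaining components then also vanish.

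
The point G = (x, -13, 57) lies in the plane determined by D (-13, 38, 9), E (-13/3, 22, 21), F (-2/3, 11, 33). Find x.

26/3

Coplanarity requires DE · (DF × DG) = 0.
DE = (26/3, -16, 12), DF = (37/3, -27, 24); the triple product is linear in x with coefficient -60 and constant term 520.
Setting it to zero: x = 26/3.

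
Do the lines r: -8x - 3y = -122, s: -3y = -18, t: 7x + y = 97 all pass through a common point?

Yes

Lines aᵢx + bᵢy = cᵢ with pairwise distinct directions are concurrent exactly when det[aᵢ bᵢ cᵢ] = 0.
Here the determinant is 0.
It vanishes, so the lines are concurrent at (13, 6).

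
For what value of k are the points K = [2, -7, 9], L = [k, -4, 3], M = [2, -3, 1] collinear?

Direction KM = (0, 4, -8). From the y-coordinate of L, the parameter along the line is τ = (-4 − (-7))/4 = 3/4.
Then k = 2 + 3/4·(0) = 2.

2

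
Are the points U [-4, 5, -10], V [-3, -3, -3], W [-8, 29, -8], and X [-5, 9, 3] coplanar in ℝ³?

With U as base: UV = (1, -8, 7), UW = (-4, 24, 2), UX = (-1, 4, 13).
UW × UX = (304, 50, 8).
UV · (UW × UX) = -40.
Since -40 ≠ 0, the four points are not coplanar.

No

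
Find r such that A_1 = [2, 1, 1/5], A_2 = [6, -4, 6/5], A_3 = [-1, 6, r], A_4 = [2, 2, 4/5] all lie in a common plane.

Normal to plane A_1A_2A_4: n = (-4, -12/5, 4); plane equation n·P = -48/5.
Requiring n·A_3 = -48/5: (4)r + (-52/5) = -48/5.
So r = 1/5.

1/5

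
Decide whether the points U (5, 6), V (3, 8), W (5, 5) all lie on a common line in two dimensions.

No

UV = (-2, 2), UW = (0, -1).
det[UV; UW] = (-2)(-1) − (2)(0) = 2.
The determinant is nonzero, so they are not collinear.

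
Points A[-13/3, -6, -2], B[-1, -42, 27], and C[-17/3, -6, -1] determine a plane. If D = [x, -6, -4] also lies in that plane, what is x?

-5/3

Coplanarity requires AB · (AC × AD) = 0.
AB = (10/3, -36, 29), AC = (-4/3, 0, 1); the triple product is linear in x with coefficient -36 and constant term -60.
Setting it to zero: x = -5/3.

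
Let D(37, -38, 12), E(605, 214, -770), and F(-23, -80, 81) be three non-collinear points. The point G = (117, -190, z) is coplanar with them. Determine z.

-264

Coplanarity requires DE · (DF × DG) = 0.
DE = (568, 252, -782), DF = (-60, -42, 69); the triple product is linear in z with coefficient -8736 and constant term -2306304.
Setting it to zero: z = -264.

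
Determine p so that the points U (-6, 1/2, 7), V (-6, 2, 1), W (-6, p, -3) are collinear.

3

Direction UV = (0, 3/2, -6). From the z-coordinate of W, the parameter along the line is τ = (-3 − 7)/(-6) = 5/3.
Then p = 1/2 + 5/3·(3/2) = 3.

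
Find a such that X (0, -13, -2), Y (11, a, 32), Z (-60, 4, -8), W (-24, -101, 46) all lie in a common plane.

Coplanarity ⇔ det[XY; XZ; XW] = 0.
Expanding, this is linear in a: (3024)a + (235872) = 0.
So a = -78.

-78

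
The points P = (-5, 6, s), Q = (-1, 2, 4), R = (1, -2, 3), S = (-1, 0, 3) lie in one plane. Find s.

4

Coplanarity ⇔ det[PQ; PR; PS] = 0.
Expanding, this is linear in s: (4)s + (-16) = 0.
So s = 4.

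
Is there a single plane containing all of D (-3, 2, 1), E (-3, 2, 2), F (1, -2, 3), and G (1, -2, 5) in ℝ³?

With D as base: DE = (0, 0, 1), DF = (4, -4, 2), DG = (4, -4, 4).
DF × DG = (-8, -8, 0).
DE · (DF × DG) = 0.
The scalar triple product vanishes, so the four points are coplanar.

Yes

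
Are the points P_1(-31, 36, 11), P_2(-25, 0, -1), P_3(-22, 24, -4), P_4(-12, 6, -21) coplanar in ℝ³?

Yes

A normal to the plane through P_1, P_2, P_3 is n = P_1P_2 × P_1P_3 = (396, -18, 252).
The plane has equation n·P = -10152. For P_4: n·P_4 = -10152.
Equal, so P_4 lies in the plane and all four are coplanar.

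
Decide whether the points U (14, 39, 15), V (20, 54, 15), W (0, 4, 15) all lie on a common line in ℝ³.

Yes

UV = (6, 15, 0), UW = (-14, -35, 0).
Each component of UW is -7/3 times the corresponding component of UV, so UW = -7/3·UV and the points are collinear.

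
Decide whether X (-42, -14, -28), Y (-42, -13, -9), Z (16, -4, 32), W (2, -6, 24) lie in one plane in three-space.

No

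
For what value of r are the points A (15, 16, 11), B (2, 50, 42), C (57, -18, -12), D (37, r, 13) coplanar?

12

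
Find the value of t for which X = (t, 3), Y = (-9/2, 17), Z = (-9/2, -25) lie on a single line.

The three points are collinear iff det[XY; XZ] = 0.
This determinant is linear in t: (42)t + (189) = 0, so t = -9/2.

-9/2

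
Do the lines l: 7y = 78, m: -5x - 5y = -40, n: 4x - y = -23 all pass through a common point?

No

Lines aᵢx + bᵢy = cᵢ with pairwise distinct directions are concurrent exactly when det[aᵢ bᵢ cᵢ] = 0.
Here the determinant is 25.
Nonzero, so no common point exists.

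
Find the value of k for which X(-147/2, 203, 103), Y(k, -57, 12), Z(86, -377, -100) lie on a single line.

-2

Collinearity requires XY × XZ = 0; each component is linear in k.
The y-component gives (203)k + (406) = 0, so k = -2.
The remaining components then also vanish.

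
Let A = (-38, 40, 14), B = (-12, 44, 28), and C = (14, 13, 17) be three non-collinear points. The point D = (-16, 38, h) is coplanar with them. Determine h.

22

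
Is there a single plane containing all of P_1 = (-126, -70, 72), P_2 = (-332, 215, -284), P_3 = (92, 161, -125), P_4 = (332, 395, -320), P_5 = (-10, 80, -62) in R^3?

Yes

The plane through P_1, P_2, P_3 has normal n = P_1P_2 × P_1P_3 = (26091, -118190, -109716) and equation n·P = -2913718.
Checking the remaining points: n·P_4 = -2913718, n·P_5 = -2913718.
All equal -2913718, so all 5 points lie in one plane.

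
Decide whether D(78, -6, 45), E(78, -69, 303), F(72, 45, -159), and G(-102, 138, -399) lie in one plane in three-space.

With D as base: DE = (0, -63, 258), DF = (-6, 51, -204), DG = (-180, 144, -444).
DF × DG = (6732, 34056, 8316).
DE · (DF × DG) = 0.
The scalar triple product vanishes, so the four points are coplanar.

Yes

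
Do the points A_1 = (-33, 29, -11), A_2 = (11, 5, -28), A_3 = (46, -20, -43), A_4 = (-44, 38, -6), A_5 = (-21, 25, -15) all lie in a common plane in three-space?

Yes

The plane through A_1, A_2, A_3 has normal n = A_1A_2 × A_1A_3 = (-65, 65, -260) and equation n·P = 6890.
Checking the remaining points: n·A_4 = 6890, n·A_5 = 6890.
All equal 6890, so all 5 points lie in one plane.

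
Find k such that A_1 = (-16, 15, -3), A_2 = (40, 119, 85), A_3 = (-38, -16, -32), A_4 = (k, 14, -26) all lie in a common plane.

The points are coplanar iff A_1A_2 · (A_1A_3 × A_1A_4) = 0.
Expanding, this is linear in k: (-288)k + (-16992) = 0.
So k = -59.

-59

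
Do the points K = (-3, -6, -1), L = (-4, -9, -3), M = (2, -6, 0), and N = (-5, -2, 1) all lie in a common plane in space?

Yes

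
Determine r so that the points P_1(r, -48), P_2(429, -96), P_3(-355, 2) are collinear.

45

The three points are collinear iff det[P_1P_2; P_1P_3] = 0.
This determinant is linear in r: (-98)r + (4410) = 0, so r = 45.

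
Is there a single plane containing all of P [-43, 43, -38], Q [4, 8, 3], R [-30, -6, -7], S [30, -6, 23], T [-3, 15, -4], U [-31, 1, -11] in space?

Yes

The plane through P, Q, R has normal n = PQ × PR = (924, -924, -1848) and equation n·X = -9240.
Checking the remaining points: n·S = -9240, n·T = -9240, n·U = -9240.
All equal -9240, so all 6 points lie in one plane.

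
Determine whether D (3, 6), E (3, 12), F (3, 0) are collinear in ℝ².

Yes

DE = (0, 6), DF = (0, -6).
Twice the signed area of △DEF is (0)(-6) − (6)(0) = 0.
The triangle is degenerate (zero area), so the points are collinear.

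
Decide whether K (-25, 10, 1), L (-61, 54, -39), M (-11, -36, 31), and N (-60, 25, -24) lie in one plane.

The four points are coplanar iff the 3×3 determinant with rows KL, KM, KN is zero.
Rows: (-36, 44, -40), (14, -46, 30), (-35, 15, -25).
Expanding along the first row: (-36)(700) − (44)(700) + (-40)(-1400) = 0.
Zero determinant ⇒ coplanar.

Yes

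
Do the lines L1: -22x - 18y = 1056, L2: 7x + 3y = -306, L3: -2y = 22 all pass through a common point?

Intersecting L1 and L2: solving the 2×2 system gives (x, y) = (-39, -11).
Substitute into L3: (0)(-39) + (-2)(-11) = 22.
This equals 22, so (-39, -11) lies on all three lines and they are concurrent.

Yes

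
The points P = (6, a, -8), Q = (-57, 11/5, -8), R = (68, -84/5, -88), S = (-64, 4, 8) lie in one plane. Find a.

Coplanarity ⇔ det[PQ; PR; PS] = 0.
Expanding, this is linear in a: (1440)a + (6912) = 0.
So a = -24/5.

-24/5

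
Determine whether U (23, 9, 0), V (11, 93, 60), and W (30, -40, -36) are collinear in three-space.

No

UV = (-12, 84, 60), UW = (7, -49, -36).
UV × UW = (-84, -12, 0).
The cross product is nonzero, so the points do not lie on one line.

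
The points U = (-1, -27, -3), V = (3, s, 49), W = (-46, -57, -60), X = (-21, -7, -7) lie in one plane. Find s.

49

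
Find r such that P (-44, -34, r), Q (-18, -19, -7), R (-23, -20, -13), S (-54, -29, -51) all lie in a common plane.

-41

Coplanarity ⇔ det[PQ; PR; PS] = 0.
Expanding, this is linear in r: (-14)r + (-574) = 0.
So r = -41.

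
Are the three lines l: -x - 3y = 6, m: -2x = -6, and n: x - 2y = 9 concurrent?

Yes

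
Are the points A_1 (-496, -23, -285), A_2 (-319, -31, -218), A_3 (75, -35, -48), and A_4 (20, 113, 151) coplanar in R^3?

The four points are coplanar iff the 3×3 determinant with rows A_1A_2, A_1A_3, A_1A_4 is zero.
Rows: (177, -8, 67), (571, -12, 237), (516, 136, 436).
Expanding along the first row: (177)(-37464) − (-8)(126664) + (67)(83848) = 0.
Zero determinant ⇒ coplanar.

Yes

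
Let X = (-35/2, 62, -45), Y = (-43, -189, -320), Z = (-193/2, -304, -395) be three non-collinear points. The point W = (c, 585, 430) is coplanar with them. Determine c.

116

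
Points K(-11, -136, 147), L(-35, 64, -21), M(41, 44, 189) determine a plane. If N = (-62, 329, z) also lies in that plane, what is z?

-231

Coplanarity requires KL · (KM × KN) = 0.
KL = (-24, 200, -168), KM = (52, 180, 42); the triple product is linear in z with coefficient -14720 and constant term -3400320.
Setting it to zero: z = -231.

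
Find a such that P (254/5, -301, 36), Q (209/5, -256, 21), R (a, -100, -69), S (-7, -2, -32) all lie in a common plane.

41/5

Coplanarity ⇔ det[PQ; PR; PS] = 0.
Expanding, this is linear in a: (-1425)a + (11685) = 0.
So a = 41/5.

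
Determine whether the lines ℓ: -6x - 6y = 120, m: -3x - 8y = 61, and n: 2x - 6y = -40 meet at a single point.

No

Lines aᵢx + bᵢy = cᵢ with pairwise distinct directions are concurrent exactly when det[aᵢ bᵢ cᵢ] = 0.
Here the determinant is -48.
Nonzero, so no common point exists.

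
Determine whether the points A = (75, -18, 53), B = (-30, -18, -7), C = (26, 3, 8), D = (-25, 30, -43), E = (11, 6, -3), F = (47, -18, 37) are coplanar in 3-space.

The plane through A, B, C has normal n = AB × AC = (1260, -1785, -2205) and equation n·P = 9765.
Checking the remaining points: n·D = 9765, n·E = 9765, n·F = 9765.
All equal 9765, so all 6 points lie in one plane.

Yes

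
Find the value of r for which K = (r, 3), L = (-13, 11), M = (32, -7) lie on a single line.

Collinearity: (K − L) must be parallel to (M − L) = (45, -18).
Cross-multiplying the components: (r − (-13))·(-18) = (-8)·(45).
Solving gives r = 7.

7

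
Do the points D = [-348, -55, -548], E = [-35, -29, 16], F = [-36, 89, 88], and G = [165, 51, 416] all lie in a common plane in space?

Yes

The four points are coplanar iff the 3×3 determinant with rows DE, DF, DG is zero.
Rows: (313, 26, 564), (312, 144, 636), (513, 106, 964).
Expanding along the first row: (313)(71400) − (26)(-25500) + (564)(-40800) = 0.
Zero determinant ⇒ coplanar.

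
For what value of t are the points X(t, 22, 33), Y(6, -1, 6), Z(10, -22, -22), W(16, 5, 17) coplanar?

The points are coplanar iff XY · (XZ × XW) = 0.
Expanding, this is linear in t: (63)t + (756) = 0.
So t = -12.

-12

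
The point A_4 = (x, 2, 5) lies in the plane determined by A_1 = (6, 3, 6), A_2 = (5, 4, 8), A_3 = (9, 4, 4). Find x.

6

A normal to the plane is n = A_1A_2 × A_1A_3 = (-4, 4, -4).
A_4 lies in the plane iff n · A_1A_4 = 0.
This gives (-4)x + (24) = 0, so x = 6.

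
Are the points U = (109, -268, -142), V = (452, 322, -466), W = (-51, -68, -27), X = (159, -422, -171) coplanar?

No

With U as base: UV = (343, 590, -324), UW = (-160, 200, 115), UX = (50, -154, -29).
UW × UX = (11910, 1110, 14640).
UV · (UW × UX) = -3330.
Since -3330 ≠ 0, the four points are not coplanar.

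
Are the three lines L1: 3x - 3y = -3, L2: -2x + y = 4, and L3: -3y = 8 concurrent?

The three lines meet at one point iff the augmented coefficient matrix [aᵢ bᵢ cᵢ] has rank < 3, i.e. its determinant vanishes.
Here the determinant is -6.
Nonzero, so no common point exists.

No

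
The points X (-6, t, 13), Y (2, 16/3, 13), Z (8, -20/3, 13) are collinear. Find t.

Collinearity requires XY × XZ = 0; each component is linear in t.
The z-component gives (6)t + (-128) = 0, so t = 64/3.
The remaining components then also vanish.

64/3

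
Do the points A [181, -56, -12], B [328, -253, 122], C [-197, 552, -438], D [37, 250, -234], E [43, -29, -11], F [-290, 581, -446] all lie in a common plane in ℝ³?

Yes

The plane through A, B, C has normal n = AB × AC = (2450, 11970, 14910) and equation n·P = -405790.
Checking the remaining points: n·D = -405790, n·E = -405790, n·F = -405790.
All equal -405790, so all 6 points lie in one plane.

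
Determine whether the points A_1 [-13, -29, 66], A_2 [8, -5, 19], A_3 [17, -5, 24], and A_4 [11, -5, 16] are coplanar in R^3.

A normal to the plane through A_1, A_2, A_3 is n = A_1A_2 × A_1A_3 = (120, -528, -216).
The plane has equation n·P = -504. For A_4: n·A_4 = 504.
504 ≠ -504, so A_4 is off the plane.

No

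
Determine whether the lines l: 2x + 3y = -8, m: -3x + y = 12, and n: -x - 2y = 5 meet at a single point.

Intersecting l and m: solving the 2×2 system gives (x, y) = (-4, 0).
Substitute into n: (-1)(-4) + (-2)(0) = 4.
But n requires 5 ≠ 4, so the three lines have no common point.

No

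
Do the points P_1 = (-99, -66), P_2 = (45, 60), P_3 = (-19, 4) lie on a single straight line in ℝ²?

Yes

P_1P_2 = (144, 126), P_1P_3 = (80, 70).
Checking proportionality: P_1P_3 = 5/9·P_1P_2, so the vectors are parallel and the points are collinear.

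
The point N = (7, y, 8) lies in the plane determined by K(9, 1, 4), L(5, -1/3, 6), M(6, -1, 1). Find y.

1

A normal to the plane is n = KL × KM = (8, -18, 4).
N lies in the plane iff n · KN = 0.
This gives (-18)y + (18) = 0, so y = 1.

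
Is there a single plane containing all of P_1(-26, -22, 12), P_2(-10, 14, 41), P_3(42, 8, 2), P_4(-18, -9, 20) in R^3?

A normal to the plane through P_1, P_2, P_3 is n = P_1P_2 × P_1P_3 = (-1230, 2132, -1968).
The plane has equation n·P = -38540. For P_4: n·P_4 = -36408.
-36408 ≠ -38540, so P_4 is off the plane.

No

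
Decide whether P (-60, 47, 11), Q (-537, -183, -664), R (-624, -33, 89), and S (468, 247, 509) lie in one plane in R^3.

Yes

The four points are coplanar iff the 3×3 determinant with rows PQ, PR, PS is zero.
Rows: (-477, -230, -675), (-564, -80, 78), (528, 200, 498).
Expanding along the first row: (-477)(-55440) − (-230)(-322056) + (-675)(-70560) = 0.
Zero determinant ⇒ coplanar.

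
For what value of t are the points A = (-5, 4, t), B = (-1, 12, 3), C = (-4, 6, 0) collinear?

Direction BC = (-3, -6, -3). From the x-coordinate of A, the parameter along the line is τ = (-5 − (-1))/(-3) = 4/3.
Then t = 3 + 4/3·(-3) = -1.

-1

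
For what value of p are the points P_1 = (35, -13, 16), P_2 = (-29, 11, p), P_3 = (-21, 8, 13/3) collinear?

Collinearity requires P_1P_2 × P_1P_3 = 0; each component is linear in p.
The x-component gives (-21)p + (56) = 0, so p = 8/3.
The remaining components then also vanish.

8/3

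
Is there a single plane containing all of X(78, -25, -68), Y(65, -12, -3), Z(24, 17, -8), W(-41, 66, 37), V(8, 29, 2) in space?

Yes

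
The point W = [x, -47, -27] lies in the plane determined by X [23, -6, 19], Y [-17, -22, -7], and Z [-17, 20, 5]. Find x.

Coplanarity requires XY · (XZ × XW) = 0.
XY = (-40, -16, -26), XZ = (-40, 26, -14); the triple product is linear in x with coefficient 900 and constant term 36900.
Setting it to zero: x = -41.

-41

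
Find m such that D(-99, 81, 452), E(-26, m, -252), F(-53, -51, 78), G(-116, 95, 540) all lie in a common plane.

The points are coplanar iff DE · (DF × DG) = 0.
Expanding, this is linear in m: (2310)m + (473550) = 0.
So m = -205.

-205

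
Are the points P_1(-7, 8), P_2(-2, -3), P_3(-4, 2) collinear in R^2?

No

P_1P_2 = (5, -11), P_1P_3 = (3, -6).
Twice the signed area of △P_1P_2P_3 is (5)(-6) − (-11)(3) = 3.
The area is nonzero, so the three points are not collinear.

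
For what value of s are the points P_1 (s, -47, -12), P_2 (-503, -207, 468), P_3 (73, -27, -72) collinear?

9

Collinearity requires P_1P_2 × P_1P_3 = 0; each component is linear in s.
The y-component gives (-540)s + (4860) = 0, so s = 9.
The remaining components then also vanish.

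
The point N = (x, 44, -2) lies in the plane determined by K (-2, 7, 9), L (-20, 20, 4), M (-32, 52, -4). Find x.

-29

A normal to the plane is n = KL × KM = (56, -84, -420).
N lies in the plane iff n · KN = 0.
This gives (56)x + (1624) = 0, so x = -29.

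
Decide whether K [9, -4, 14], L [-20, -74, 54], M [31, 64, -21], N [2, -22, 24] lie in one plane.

Yes

A normal to the plane through K, L, M is n = KL × KM = (-270, -135, -432).
The plane has equation n·P = -7938. For N: n·N = -7938.
Equal, so N lies in the plane and all four are coplanar.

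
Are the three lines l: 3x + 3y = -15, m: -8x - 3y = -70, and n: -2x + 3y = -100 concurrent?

Intersecting l and m: solving the 2×2 system gives (x, y) = (17, -22).
Substitute into n: (-2)(17) + (3)(-22) = -100.
This equals -100, so (17, -22) lies on all three lines and they are concurrent.

Yes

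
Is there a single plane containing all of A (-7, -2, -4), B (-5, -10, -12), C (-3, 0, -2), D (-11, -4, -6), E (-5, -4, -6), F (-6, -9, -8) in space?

No

The plane through A, B, C has normal n = AB × AC = (0, -36, 36) and equation n·P = -72.
Checking the remaining points: n·D = -72, n·E = -72, n·F = 36.
Since n·F = 36 ≠ -72, F is off the plane and the points are not all coplanar.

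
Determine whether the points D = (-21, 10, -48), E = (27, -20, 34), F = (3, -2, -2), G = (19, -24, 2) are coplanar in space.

No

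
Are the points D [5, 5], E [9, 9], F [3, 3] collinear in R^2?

DE = (4, 4), DF = (-2, -2).
Twice the signed area of △DEF is (4)(-2) − (4)(-2) = 0.
The triangle is degenerate (zero area), so the points are collinear.

Yes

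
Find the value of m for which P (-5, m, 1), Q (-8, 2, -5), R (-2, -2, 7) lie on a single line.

Direction QR = (6, -4, 12). From the x-coordinate of P, the parameter along the line is τ = (-5 − (-8))/6 = 1/2.
Then m = 2 + 1/2·(-4) = 0.

0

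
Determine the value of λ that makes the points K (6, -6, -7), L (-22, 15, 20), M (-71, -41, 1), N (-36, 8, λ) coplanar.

21

Coplanarity ⇔ det[KL; KM; KN] = 0.
Expanding, this is linear in λ: (2597)λ + (-54537) = 0.
So λ = 21.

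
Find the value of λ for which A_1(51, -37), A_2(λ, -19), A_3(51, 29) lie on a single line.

51

Collinearity: (A_2 − A_1) must be parallel to (A_3 − A_1) = (0, 66).
Cross-multiplying the components: (λ − 51)·(66) = (18)·(0).
Solving gives λ = 51.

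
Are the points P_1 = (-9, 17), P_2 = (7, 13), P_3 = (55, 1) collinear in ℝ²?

Yes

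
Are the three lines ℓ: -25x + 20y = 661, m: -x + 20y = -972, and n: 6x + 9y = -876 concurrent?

No

The three lines meet at one point iff the augmented coefficient matrix [aᵢ bᵢ cᵢ] has rank < 3, i.e. its determinant vanishes.
Here the determinant is -129.
Nonzero, so no common point exists.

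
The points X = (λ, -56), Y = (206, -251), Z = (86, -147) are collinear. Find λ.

-19

Collinearity: (X − Y) must be parallel to (Z − Y) = (-120, 104).
Cross-multiplying the components: (λ − 206)·(104) = (195)·(-120).
Solving gives λ = -19.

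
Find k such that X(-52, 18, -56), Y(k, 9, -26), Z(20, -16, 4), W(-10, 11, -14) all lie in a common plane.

Normal to plane XZW: n = (-1008, -504, 924); plane equation n·P = -8400.
Requiring n·Y = -8400: (-1008)k + (-28560) = -8400.
So k = -20.

-20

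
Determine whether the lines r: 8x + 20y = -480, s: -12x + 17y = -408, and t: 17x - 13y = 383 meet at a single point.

No

Lines aᵢx + bᵢy = cᵢ with pairwise distinct directions are concurrent exactly when det[aᵢ bᵢ cᵢ] = 0.
Here the determinant is 26696.
Nonzero, so no common point exists.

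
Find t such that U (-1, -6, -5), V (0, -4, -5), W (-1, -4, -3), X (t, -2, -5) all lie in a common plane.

1

Normal to plane UVW: n = (4, -2, 2); plane equation n·P = -2.
Requiring n·X = -2: (4)t + (-6) = -2.
So t = 1.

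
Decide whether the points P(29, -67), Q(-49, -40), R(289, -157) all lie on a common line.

Yes

PQ = (-78, 27), PR = (260, -90).
det[PQ; PR] = (-78)(-90) − (27)(260) = 0.
The determinant is zero, so the points are collinear.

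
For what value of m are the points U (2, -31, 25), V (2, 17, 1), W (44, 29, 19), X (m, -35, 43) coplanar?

30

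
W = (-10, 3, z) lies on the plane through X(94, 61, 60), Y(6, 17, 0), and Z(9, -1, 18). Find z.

-6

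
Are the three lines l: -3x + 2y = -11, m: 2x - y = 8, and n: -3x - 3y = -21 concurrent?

Yes

Lines aᵢx + bᵢy = cᵢ with pairwise distinct directions are concurrent exactly when det[aᵢ bᵢ cᵢ] = 0.
Here the determinant is 0.
It vanishes, so the lines are concurrent at (5, 2).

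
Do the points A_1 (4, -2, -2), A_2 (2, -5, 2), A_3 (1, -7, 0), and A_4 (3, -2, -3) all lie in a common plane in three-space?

No

A normal to the plane through A_1, A_2, A_3 is n = A_1A_2 × A_1A_3 = (14, -8, 1).
The plane has equation n·P = 70. For A_4: n·A_4 = 55.
55 ≠ 70, so A_4 is off the plane.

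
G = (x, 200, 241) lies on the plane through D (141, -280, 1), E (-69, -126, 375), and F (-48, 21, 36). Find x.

Coplanarity requires DE · (DF × DG) = 0.
DE = (-210, 154, 374), DF = (-189, 301, 35); the triple product is linear in x with coefficient -107184 and constant term -23473296.
Setting it to zero: x = -219.

-219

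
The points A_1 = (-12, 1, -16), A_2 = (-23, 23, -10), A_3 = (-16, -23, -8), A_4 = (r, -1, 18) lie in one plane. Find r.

Normal to plane A_1A_2A_3: n = (320, 64, 352); plane equation n·P = -9408.
Requiring n·A_4 = -9408: (320)r + (6272) = -9408.
So r = -49.

-49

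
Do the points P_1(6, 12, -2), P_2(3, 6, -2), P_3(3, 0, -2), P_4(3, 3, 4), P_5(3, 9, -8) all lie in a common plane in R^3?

No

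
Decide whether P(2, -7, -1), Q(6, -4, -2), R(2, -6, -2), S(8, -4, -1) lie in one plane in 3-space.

Yes

The four points are coplanar iff the 3×3 determinant with rows PQ, PR, PS is zero.
Rows: (4, 3, -1), (0, 1, -1), (6, 3, 0).
Expanding along the first row: (4)(3) − (3)(6) + (-1)(-6) = 0.
Zero determinant ⇒ coplanar.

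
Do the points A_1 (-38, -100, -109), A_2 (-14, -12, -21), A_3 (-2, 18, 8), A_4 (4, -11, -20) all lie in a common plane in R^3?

With A_1 as base: A_1A_2 = (24, 88, 88), A_1A_3 = (36, 118, 117), A_1A_4 = (42, 89, 89).
A_1A_3 × A_1A_4 = (89, 1710, -1752).
A_1A_2 · (A_1A_3 × A_1A_4) = -1560.
Since -1560 ≠ 0, the four points are not coplanar.

No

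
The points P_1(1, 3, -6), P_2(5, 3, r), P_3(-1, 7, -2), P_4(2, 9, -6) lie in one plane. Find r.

-12

Normal to plane P_1P_3P_4: n = (-24, 4, -16); plane equation n·P = 84.
Requiring n·P_2 = 84: (-16)r + (-108) = 84.
So r = -12.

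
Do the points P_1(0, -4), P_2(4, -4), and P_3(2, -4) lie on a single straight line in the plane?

P_1P_2 = (4, 0), P_1P_3 = (2, 0).
Twice the signed area of △P_1P_2P_3 is (4)(0) − (0)(2) = 0.
The triangle is degenerate (zero area), so the points are collinear.

Yes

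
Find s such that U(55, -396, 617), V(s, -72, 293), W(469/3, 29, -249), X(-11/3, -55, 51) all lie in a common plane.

Normal to plane UWX: n = (54756, 108160, 59488); plane equation n·P = -3115684.
Requiring n·V = -3115684: (54756)s + (9642464) = -3115684.
So s = -233.

-233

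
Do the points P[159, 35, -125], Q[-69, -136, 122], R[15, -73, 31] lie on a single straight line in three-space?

PQ = (-228, -171, 247), PR = (-144, -108, 156).
Each component of PR is 12/19 times the corresponding component of PQ, so PR = 12/19·PQ and the points are collinear.

Yes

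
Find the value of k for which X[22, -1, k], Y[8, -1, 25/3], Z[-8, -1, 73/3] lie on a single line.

Collinearity requires XY × XZ = 0; each component is linear in k.
The y-component gives (16)k + (272/3) = 0, so k = -17/3.
The remaining components then also vanish.

-17/3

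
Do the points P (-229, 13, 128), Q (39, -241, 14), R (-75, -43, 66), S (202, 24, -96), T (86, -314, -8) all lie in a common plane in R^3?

The plane through P, Q, R has normal n = PQ × PR = (9364, -940, 24108) and equation n·X = 929248.
Checking the remaining points: n·S = -445400, n·T = 907600.
Since n·S = -445400 ≠ 929248, S is off the plane and the points are not all coplanar.

No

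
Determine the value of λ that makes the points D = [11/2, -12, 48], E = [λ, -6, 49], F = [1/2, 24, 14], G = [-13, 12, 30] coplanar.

Normal to plane DFG: n = (168, 539, 546); plane equation n·P = 20664.
Requiring n·E = 20664: (168)λ + (23520) = 20664.
So λ = -17.

-17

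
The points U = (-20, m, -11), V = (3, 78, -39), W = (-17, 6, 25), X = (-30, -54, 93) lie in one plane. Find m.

18

The points are coplanar iff UV · (UW × UX) = 0.
Expanding, this is linear in m: (-528)m + (9504) = 0.
So m = 18.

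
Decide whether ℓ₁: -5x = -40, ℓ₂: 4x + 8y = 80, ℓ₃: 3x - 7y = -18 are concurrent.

Yes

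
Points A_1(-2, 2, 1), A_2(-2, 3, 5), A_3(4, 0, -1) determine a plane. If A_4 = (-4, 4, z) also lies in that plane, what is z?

The plane through A_1, A_2, A_3 has equation 6x + 24y − 6z = 30.
Substituting A_4: (-6)z + (72) = 30, so z = 7.

7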